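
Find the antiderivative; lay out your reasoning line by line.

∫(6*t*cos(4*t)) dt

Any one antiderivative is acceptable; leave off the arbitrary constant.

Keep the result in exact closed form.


Step 1. Integrate ∫(6*t*cos(4*t)) dt by parts with u = t, dv = (6*cos(4*t)) dt, so v = 3*sin(4*t)/2: now 3*t*sin(4*t)/2 + ∫(-3*sin(4*t)/2) dt.
Step 2. Evaluate the standard form: now 3*t*sin(4*t)/2 + 3*cos(4*t)/8.
Answer: 3*t*sin(4*t)/2 + 3*cos(4*t)/8.


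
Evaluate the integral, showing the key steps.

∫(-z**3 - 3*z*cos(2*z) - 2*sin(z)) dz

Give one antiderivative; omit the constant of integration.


Step 1. Rewrite: now ∫(-z**3) dz + ∫(-3*z*cos(2*z)) dz + ∫(-2*sin(z)) dz.
Step 2. Evaluate the standard form: now -z**4/4 + ∫(-3*z*cos(2*z)) dz + ∫(-2*sin(z)) dz.
Step 3. Integrate ∫(-3*z*cos(2*z)) dz by parts with u = z, dv = (-3*cos(2*z)) dz, so v = -3*sin(2*z)/2: now -z**4/4 - 3*z*sin(2*z)/2 + ∫(-2*sin(z)) dz + ∫(3*sin(2*z)/2) dz.
Step 4. Evaluate the standard form: now -z**4/4 - 3*z*sin(2*z)/2 - 3*cos(2*z)/4 + ∫(-2*sin(z)) dz.
Step 5. Evaluate the standard form: now -z**4/4 - 3*z*sin(2*z)/2 + 2*cos(z) - 3*cos(2*z)/4.
Answer: -z**4/4 - 3*z*sin(2*z)/2 + 2*cos(z) - 3*cos(2*z)/4.


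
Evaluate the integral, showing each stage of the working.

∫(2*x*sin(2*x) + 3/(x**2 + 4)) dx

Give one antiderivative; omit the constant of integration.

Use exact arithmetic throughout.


Step 1. Rewrite: now ∫(2*x*sin(2*x)) dx + ∫(3/(x**2 + 4)) dx.
Step 2. Evaluate the standard form: now 3*atan(x/2)/2 + ∫(2*x*sin(2*x)) dx.
Step 3. Integrate ∫(2*x*sin(2*x)) dx by parts with u = x, dv = (2*sin(2*x)) dx, so v = -cos(2*x): now -x*cos(2*x) + 3*atan(x/2)/2 + ∫(cos(2*x)) dx.
Step 4. Evaluate the standard form: now -x*cos(2*x) + sin(2*x)/2 + 3*atan(x/2)/2.
Answer: -x*cos(2*x) + sin(2*x)/2 + 3*atan(x/2)/2.


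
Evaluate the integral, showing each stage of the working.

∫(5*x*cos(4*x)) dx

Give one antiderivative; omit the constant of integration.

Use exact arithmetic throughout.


Step 1. Integrate ∫(5*x*cos(4*x)) dx by parts with u = x, dv = (5*cos(4*x)) dx, so v = 5*sin(4*x)/4: now 5*x*sin(4*x)/4 + ∫(-5*sin(4*x)/4) dx.
Step 2. Evaluate the standard form: now 5*x*sin(4*x)/4 + 5*cos(4*x)/16.
Answer: 5*x*sin(4*x)/4 + 5*cos(4*x)/16.


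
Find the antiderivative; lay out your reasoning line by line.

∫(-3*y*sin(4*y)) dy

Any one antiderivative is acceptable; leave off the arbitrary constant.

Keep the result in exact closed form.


Step 1. Integrate ∫(-3*y*sin(4*y)) dy by parts with u = y, dv = (-3*sin(4*y)) dy, so v = 3*cos(4*y)/4: now 3*y*cos(4*y)/4 + ∫(-3*cos(4*y)/4) dy.
Step 2. Evaluate the standard form: now 3*y*cos(4*y)/4 - 3*sin(4*y)/16.
Answer: 3*y*cos(4*y)/4 - 3*sin(4*y)/16.


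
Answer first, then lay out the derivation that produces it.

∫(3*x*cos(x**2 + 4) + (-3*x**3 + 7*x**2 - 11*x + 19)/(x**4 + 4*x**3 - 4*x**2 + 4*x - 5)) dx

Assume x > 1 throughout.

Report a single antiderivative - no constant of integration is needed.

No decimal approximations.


The answer is log(x - 1) - 4*log(x + 5) + 3*sin(x**2 + 4)/2 - 2*atan(x).
Step 1. Rewrite: now ∫(3*x*cos(x**2 + 4)) dx + ∫((-3*x**3 + 7*x**2 - 11*x + 19)/(x**4 + 4*x**3 - 4*x**2 + 4*x - 5)) dx.
Step 2. Substitute u = x**2 + 4, turning ∫(3*x*cos(x**2 + 4)) dx into ∫(3*cos(u)/2) du: now ∫((-3*x**3 + 7*x**2 - 11*x + 19)/(x**4 + 4*x**3 - 4*x**2 + 4*x - 5)) dx + ∫(3*cos(u)/2) du.
Step 3. Evaluate the standard form: now 3*sin(u)/2 + ∫((-3*x**3 + 7*x**2 - 11*x + 19)/(x**4 + 4*x**3 - 4*x**2 + 4*x - 5)) dx.
Step 4. Substitute back u = x**2 + 4: now 3*sin(x**2 + 4)/2 + ∫((-3*x**3 + 7*x**2 - 11*x + 19)/(x**4 + 4*x**3 - 4*x**2 + 4*x - 5)) dx.
Step 5. Decompose ∫((-3*x**3 + 7*x**2 - 11*x + 19)/(x**4 + 4*x**3 - 4*x**2 + 4*x - 5)) dx by partial fractions, (-3*x**3 + 7*x**2 - 11*x + 19)/(x**4 + 4*x**3 - 4*x**2 + 4*x - 5) = -2/(x**2 + 1) - 4/(x + 5) + 1/(x - 1): now 3*sin(x**2 + 4)/2 + ∫(1/(x - 1)) dx + ∫(-4/(x + 5)) dx + ∫(-2/(x**2 + 1)) dx.
Step 6. Evaluate the standard form [assuming x > -5]: now -4*log(x + 5) + 3*sin(x**2 + 4)/2 + ∫(1/(x - 1)) dx + ∫(-2/(x**2 + 1)) dx.
Step 7. Evaluate the standard form [assuming x > 1]: now log(x - 1) - 4*log(x + 5) + 3*sin(x**2 + 4)/2 + ∫(-2/(x**2 + 1)) dx.
Step 8. Evaluate the standard form: now log(x - 1) - 4*log(x + 5) + 3*sin(x**2 + 4)/2 - 2*atan(x).
Answer: log(x - 1) - 4*log(x + 5) + 3*sin(x**2 + 4)/2 - 2*atan(x).


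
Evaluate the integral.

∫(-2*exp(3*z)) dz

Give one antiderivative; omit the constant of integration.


Answer: -2*exp(3*z)/3.


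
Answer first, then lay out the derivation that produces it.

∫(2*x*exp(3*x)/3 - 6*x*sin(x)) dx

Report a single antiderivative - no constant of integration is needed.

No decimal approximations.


The answer is 2*x*exp(3*x)/9 + 6*x*cos(x) - 2*exp(3*x)/27 - 6*sin(x).
Step 1. Rewrite: now ∫(2*x*exp(3*x)/3) dx + ∫(-6*x*sin(x)) dx.
Step 2. Integrate ∫(2*x*exp(3*x)/3) dx by parts with u = x, dv = (2*exp(3*x)/3) dx, so v = 2*exp(3*x)/9: now 2*x*exp(3*x)/9 + ∫(-6*x*sin(x)) dx + ∫(-2*exp(3*x)/9) dx.
Step 3. Evaluate the standard form: now 2*x*exp(3*x)/9 - 2*exp(3*x)/27 + ∫(-6*x*sin(x)) dx.
Step 4. Integrate ∫(-6*x*sin(x)) dx by parts with u = x, dv = (-6*sin(x)) dx, so v = 6*cos(x): now 2*x*exp(3*x)/9 + 6*x*cos(x) - 2*exp(3*x)/27 + ∫(-6*cos(x)) dx.
Step 5. Evaluate the standard form: now 2*x*exp(3*x)/9 + 6*x*cos(x) - 2*exp(3*x)/27 - 6*sin(x).
Answer: 2*x*exp(3*x)/9 + 6*x*cos(x) - 2*exp(3*x)/27 - 6*sin(x).


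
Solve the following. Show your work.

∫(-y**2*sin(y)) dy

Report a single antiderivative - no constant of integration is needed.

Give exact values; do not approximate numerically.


Step 1. Integrate ∫(-y**2*sin(y)) dy by parts with u = y**2, dv = (-sin(y)) dy, so v = cos(y): now y**2*cos(y) + ∫(-2*y*cos(y)) dy.
Step 2. Integrate ∫(-2*y*cos(y)) dy by parts with u = y, dv = (-2*cos(y)) dy, so v = -2*sin(y): now y**2*cos(y) - 2*y*sin(y) + ∫(2*sin(y)) dy.
Step 3. Evaluate the standard form: now y**2*cos(y) - 2*y*sin(y) - 2*cos(y).
Answer: y**2*cos(y) - 2*y*sin(y) - 2*cos(y).


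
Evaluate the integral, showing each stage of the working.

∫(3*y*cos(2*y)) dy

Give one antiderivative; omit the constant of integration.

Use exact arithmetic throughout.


Step 1. Integrate ∫(3*y*cos(2*y)) dy by parts with u = y, dv = (3*cos(2*y)) dy, so v = 3*sin(2*y)/2: now 3*y*sin(2*y)/2 + ∫(-3*sin(2*y)/2) dy.
Step 2. Evaluate the standard form: now 3*y*sin(2*y)/2 + 3*cos(2*y)/4.
Answer: 3*y*sin(2*y)/2 + 3*cos(2*y)/4.


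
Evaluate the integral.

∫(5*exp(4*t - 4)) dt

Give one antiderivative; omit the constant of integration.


Answer: 5*exp(4*t - 4)/4.


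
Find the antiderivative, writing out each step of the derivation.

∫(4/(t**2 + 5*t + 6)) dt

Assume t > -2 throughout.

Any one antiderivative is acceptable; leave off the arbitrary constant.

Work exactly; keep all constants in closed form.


Step 1. Decompose ∫(4/(t**2 + 5*t + 6)) dt by partial fractions, 4/(t**2 + 5*t + 6) = -4/(t + 3) + 4/(t + 2): now ∫(4/(t + 2)) dt + ∫(-4/(t + 3)) dt.
Step 2. Evaluate the standard form [assuming t > -3]: now -4*log(t + 3) + ∫(4/(t + 2)) dt.
Step 3. Evaluate the standard form [assuming t > -2]: now 4*log(t + 2) - 4*log(t + 3).
Answer: 4*log(t + 2) - 4*log(t + 3).


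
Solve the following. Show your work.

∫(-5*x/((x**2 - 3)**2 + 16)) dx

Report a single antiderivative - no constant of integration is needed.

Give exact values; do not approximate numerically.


Step 1. Substitute u = x**2 - 3, turning ∫(-5*x/((x**2 - 3)**2 + 16)) dx into ∫(-5/(2*(u**2 + 16))) du: now ∫(-5/(2*(u**2 + 16))) du.
Step 2. Evaluate the standard form: now -5*atan(u/4)/8.
Step 3. Substitute back u = x**2 - 3: now -5*atan(x**2/4 - 3/4)/8.
Answer: -5*atan(x**2/4 - 3/4)/8.


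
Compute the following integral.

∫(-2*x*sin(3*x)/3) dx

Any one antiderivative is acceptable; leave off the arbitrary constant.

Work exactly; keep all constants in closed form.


Answer: 2*x*cos(3*x)/9 - 2*sin(3*x)/27.


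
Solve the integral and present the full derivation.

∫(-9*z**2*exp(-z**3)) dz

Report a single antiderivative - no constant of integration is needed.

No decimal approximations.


Step 1. Substitute u = z**3, turning ∫(-9*z**2*exp(-z**3)) dz into ∫(-3*exp(-u)) du: now ∫(-3*exp(-u)) du.
Step 2. Evaluate the standard form: now 3*exp(-u).
Step 3. Substitute back u = z**3: now 3*exp(-z**3).
Answer: 3*exp(-z**3).


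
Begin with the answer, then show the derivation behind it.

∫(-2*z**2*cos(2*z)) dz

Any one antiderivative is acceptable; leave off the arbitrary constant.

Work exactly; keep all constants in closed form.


The answer is -z**2*sin(2*z) - z*cos(2*z) + sin(2*z)/2.
Step 1. Integrate ∫(-2*z**2*cos(2*z)) dz by parts with u = z**2, dv = (-2*cos(2*z)) dz, so v = -sin(2*z): now -z**2*sin(2*z) + ∫(2*z*sin(2*z)) dz.
Step 2. Integrate ∫(2*z*sin(2*z)) dz by parts with u = z, dv = (2*sin(2*z)) dz, so v = -cos(2*z): now -z**2*sin(2*z) - z*cos(2*z) + ∫(cos(2*z)) dz.
Step 3. Evaluate the standard form: now -z**2*sin(2*z) - z*cos(2*z) + sin(2*z)/2.
Answer: -z**2*sin(2*z) - z*cos(2*z) + sin(2*z)/2.


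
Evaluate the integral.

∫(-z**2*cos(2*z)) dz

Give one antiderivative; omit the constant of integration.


Answer: -z**2*sin(2*z)/2 - z*cos(2*z)/2 + sin(2*z)/4.


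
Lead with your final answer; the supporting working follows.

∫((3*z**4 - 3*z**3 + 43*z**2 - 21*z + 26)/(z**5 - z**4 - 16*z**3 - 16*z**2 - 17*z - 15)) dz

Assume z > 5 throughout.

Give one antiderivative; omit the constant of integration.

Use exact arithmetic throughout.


The answer is 2*log(z - 5) - 4*log(z + 1) + 5*log(z + 3) + atan(z).
Step 1. Decompose ∫((3*z**4 - 3*z**3 + 43*z**2 - 21*z + 26)/(z**5 - z**4 - 16*z**3 - 16*z**2 - 17*z - 15)) dz by partial fractions, (3*z**4 - 3*z**3 + 43*z**2 - 21*z + 26)/(z**5 - z**4 - 16*z**3 - 16*z**2 - 17*z - 15) = 1/(z**2 + 1) + 5/(z + 3) - 4/(z + 1) + 2/(z - 5): now ∫(2/(z - 5)) dz + ∫(-4/(z + 1)) dz + ∫(5/(z + 3)) dz + ∫(1/(z**2 + 1)) dz.
Step 2. Evaluate the standard form [assuming z > -3]: now 5*log(z + 3) + ∫(2/(z - 5)) dz + ∫(-4/(z + 1)) dz + ∫(1/(z**2 + 1)) dz.
Step 3. Evaluate the standard form [assuming z > -1]: now -4*log(z + 1) + 5*log(z + 3) + ∫(2/(z - 5)) dz + ∫(1/(z**2 + 1)) dz.
Step 4. Evaluate the standard form [assuming z > 5]: now 2*log(z - 5) - 4*log(z + 1) + 5*log(z + 3) + ∫(1/(z**2 + 1)) dz.
Step 5. Evaluate the standard form: now 2*log(z - 5) - 4*log(z + 1) + 5*log(z + 3) + atan(z).
Answer: 2*log(z - 5) - 4*log(z + 1) + 5*log(z + 3) + atan(z).


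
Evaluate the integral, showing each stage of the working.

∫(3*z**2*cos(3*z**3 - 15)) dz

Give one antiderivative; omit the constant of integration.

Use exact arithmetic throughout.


Step 1. Substitute u = z**3 - 5, turning ∫(3*z**2*cos(3*z**3 - 15)) dz into ∫(cos(3*u)) du: now ∫(cos(3*u)) du.
Step 2. Evaluate the standard form: now sin(3*u)/3.
Step 3. Substitute back u = z**3 - 5: now sin(3*z**3 - 15)/3.
Answer: sin(3*z**3 - 15)/3.


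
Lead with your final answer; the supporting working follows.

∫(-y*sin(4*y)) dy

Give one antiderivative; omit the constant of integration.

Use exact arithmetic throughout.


The answer is y*cos(4*y)/4 - sin(4*y)/16.
Step 1. Integrate ∫(-y*sin(4*y)) dy by parts with u = y, dv = (-sin(4*y)) dy, so v = cos(4*y)/4: now y*cos(4*y)/4 + ∫(-cos(4*y)/4) dy.
Step 2. Evaluate the standard form: now y*cos(4*y)/4 - sin(4*y)/16.
Answer: y*cos(4*y)/4 - sin(4*y)/16.


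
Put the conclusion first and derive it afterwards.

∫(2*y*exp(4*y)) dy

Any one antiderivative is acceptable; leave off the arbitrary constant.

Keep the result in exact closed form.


The answer is y*exp(4*y)/2 - exp(4*y)/8.
Step 1. Integrate ∫(2*y*exp(4*y)) dy by parts with u = y, dv = (2*exp(4*y)) dy, so v = exp(4*y)/2: now y*exp(4*y)/2 + ∫(-exp(4*y)/2) dy.
Step 2. Evaluate the standard form: now y*exp(4*y)/2 - exp(4*y)/8.
Answer: y*exp(4*y)/2 - exp(4*y)/8.


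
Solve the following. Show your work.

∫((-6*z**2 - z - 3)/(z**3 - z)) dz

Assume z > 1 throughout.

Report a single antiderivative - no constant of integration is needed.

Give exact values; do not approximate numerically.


Step 1. Decompose ∫((-6*z**2 - z - 3)/(z**3 - z)) dz by partial fractions, (-6*z**2 - z - 3)/(z**3 - z) = -4/(z + 1) - 5/(z - 1) + 3/z: now ∫(3/z) dz + ∫(-5/(z - 1)) dz + ∫(-4/(z + 1)) dz.
Step 2. Evaluate the standard form [assuming z > 1]: now -5*log(z - 1) + ∫(3/z) dz + ∫(-4/(z + 1)) dz.
Step 3. Evaluate the standard form [assuming z > -1]: now -5*log(z - 1) - 4*log(z + 1) + ∫(3/z) dz.
Step 4. Evaluate the standard form [assuming z > 0]: now 3*log(z) - 5*log(z - 1) - 4*log(z + 1).
Answer: 3*log(z) - 5*log(z - 1) - 4*log(z + 1).


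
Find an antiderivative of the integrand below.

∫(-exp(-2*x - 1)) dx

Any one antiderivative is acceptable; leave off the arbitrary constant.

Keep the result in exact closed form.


Answer: exp(-2*x - 1)/2.


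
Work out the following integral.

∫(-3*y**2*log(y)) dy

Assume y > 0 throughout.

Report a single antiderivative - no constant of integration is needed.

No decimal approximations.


Answer: -y**3*log(y) + y**3/3.


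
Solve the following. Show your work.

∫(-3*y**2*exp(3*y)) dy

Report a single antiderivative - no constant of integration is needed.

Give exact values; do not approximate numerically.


Step 1. Integrate ∫(-3*y**2*exp(3*y)) dy by parts with u = y**2, dv = (-3*exp(3*y)) dy, so v = -exp(3*y): now -y**2*exp(3*y) + ∫(2*y*exp(3*y)) dy.
Step 2. Integrate ∫(2*y*exp(3*y)) dy by parts with u = y, dv = (2*exp(3*y)) dy, so v = 2*exp(3*y)/3: now -y**2*exp(3*y) + 2*y*exp(3*y)/3 + ∫(-2*exp(3*y)/3) dy.
Step 3. Evaluate the standard form: now -y**2*exp(3*y) + 2*y*exp(3*y)/3 - 2*exp(3*y)/9.
Answer: -y**2*exp(3*y) + 2*y*exp(3*y)/3 - 2*exp(3*y)/9.


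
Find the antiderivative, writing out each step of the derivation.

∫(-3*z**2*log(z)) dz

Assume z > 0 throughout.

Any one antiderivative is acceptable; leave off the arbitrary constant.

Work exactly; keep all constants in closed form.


Step 1. Integrate ∫(-3*z**2*log(z)) dz by parts with u = log(z), dv = (-3*z**2) dz, so v = -z**3 [assuming z > 0]: now -z**3*log(z) + ∫(z**2) dz.
Step 2. Evaluate the standard form: now -z**3*log(z) + z**3/3.
Answer: -z**3*log(z) + z**3/3.


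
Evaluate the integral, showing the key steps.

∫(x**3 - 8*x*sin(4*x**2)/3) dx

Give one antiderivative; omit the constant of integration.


Step 1. Rewrite: now ∫(x**3) dx + ∫(-8*x*sin(4*x**2)/3) dx.
Step 2. Substitute u = x**2, turning ∫(-8*x*sin(4*x**2)/3) dx into ∫(-4*sin(4*u)/3) du: now ∫(x**3) dx + ∫(-4*sin(4*u)/3) du.
Step 3. Evaluate the standard form: now cos(4*u)/3 + ∫(x**3) dx.
Step 4. Substitute back u = x**2: now cos(4*x**2)/3 + ∫(x**3) dx.
Step 5. Evaluate the standard form: now x**4/4 + cos(4*x**2)/3.
Answer: x**4/4 + cos(4*x**2)/3.


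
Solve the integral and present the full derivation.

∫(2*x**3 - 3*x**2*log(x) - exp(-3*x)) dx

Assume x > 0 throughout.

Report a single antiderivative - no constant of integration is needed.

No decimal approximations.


Step 1. Rewrite: now ∫(2*x**3) dx + ∫(-3*x**2*log(x)) dx + ∫(-exp(-3*x)) dx.
Step 2. Integrate ∫(-3*x**2*log(x)) dx by parts with u = log(x), dv = (-3*x**2) dx, so v = -x**3 [assuming x > 0]: now -x**3*log(x) + ∫(x**2) dx + ∫(2*x**3) dx + ∫(-exp(-3*x)) dx.
Step 3. Evaluate the standard form: now -x**3*log(x) + x**3/3 + ∫(2*x**3) dx + ∫(-exp(-3*x)) dx.
Step 4. Evaluate the standard form: now x**4/2 - x**3*log(x) + x**3/3 + ∫(-exp(-3*x)) dx.
Step 5. Evaluate the standard form: now x**4/2 - x**3*log(x) + x**3/3 + exp(-3*x)/3.
Answer: x**4/2 - x**3*log(x) + x**3/3 + exp(-3*x)/3.


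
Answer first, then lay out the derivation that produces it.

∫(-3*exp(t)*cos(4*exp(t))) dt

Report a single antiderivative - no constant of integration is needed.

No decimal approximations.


The answer is -3*sin(4*exp(t))/4.
Step 1. Substitute u = exp(t), turning ∫(-3*exp(t)*cos(4*exp(t))) dt into ∫(-3*cos(4*u)) du: now ∫(-3*cos(4*u)) du.
Step 2. Evaluate the standard form: now -3*sin(4*u)/4.
Step 3. Substitute back u = exp(t): now -3*sin(4*exp(t))/4.
Answer: -3*sin(4*exp(t))/4.


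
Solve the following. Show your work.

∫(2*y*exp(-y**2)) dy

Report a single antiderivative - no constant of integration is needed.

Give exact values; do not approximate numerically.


Step 1. Substitute u = y**2, turning ∫(2*y*exp(-y**2)) dy into ∫(exp(-u)) du: now ∫(exp(-u)) du.
Step 2. Evaluate the standard form: now -exp(-u).
Step 3. Substitute back u = y**2: now -exp(-y**2).
Answer: -exp(-y**2).


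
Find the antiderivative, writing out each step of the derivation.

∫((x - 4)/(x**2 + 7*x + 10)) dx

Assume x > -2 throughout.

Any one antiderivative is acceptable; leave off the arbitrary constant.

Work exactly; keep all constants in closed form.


Step 1. Decompose ∫((x - 4)/(x**2 + 7*x + 10)) dx by partial fractions, (x - 4)/(x**2 + 7*x + 10) = 3/(x + 5) - 2/(x + 2): now ∫(-2/(x + 2)) dx + ∫(3/(x + 5)) dx.
Step 2. Evaluate the standard form [assuming x > -5]: now 3*log(x + 5) + ∫(-2/(x + 2)) dx.
Step 3. Evaluate the standard form [assuming x > -2]: now -2*log(x + 2) + 3*log(x + 5).
Answer: -2*log(x + 2) + 3*log(x + 5).


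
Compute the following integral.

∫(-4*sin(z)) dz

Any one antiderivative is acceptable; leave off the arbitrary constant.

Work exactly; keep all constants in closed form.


Answer: 4*cos(z).


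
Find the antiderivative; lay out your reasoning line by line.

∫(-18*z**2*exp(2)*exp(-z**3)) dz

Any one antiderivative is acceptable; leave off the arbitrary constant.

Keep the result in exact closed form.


Step 1. Substitute u = z**3 - 2, turning ∫(-18*z**2*exp(2)*exp(-z**3)) dz into ∫(-6*exp(-u)) du: now ∫(-6*exp(-u)) du.
Step 2. Evaluate the standard form: now 6*exp(-u).
Step 3. Substitute back u = z**3 - 2: now 6*exp(2 - z**3).
Answer: 6*exp(2 - z**3).


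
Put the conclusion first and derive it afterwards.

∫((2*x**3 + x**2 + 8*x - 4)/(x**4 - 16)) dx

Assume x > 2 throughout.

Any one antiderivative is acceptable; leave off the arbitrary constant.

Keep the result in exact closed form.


The answer is log(x - 2) + log(x + 2) + atan(x/2)/2.
Step 1. Decompose ∫((2*x**3 + x**2 + 8*x - 4)/(x**4 - 16)) dx by partial fractions, (2*x**3 + x**2 + 8*x - 4)/(x**4 - 16) = 1/(x**2 + 4) + 1/(x + 2) + 1/(x - 2): now ∫(1/(x - 2)) dx + ∫(1/(x + 2)) dx + ∫(1/(x**2 + 4)) dx.
Step 2. Evaluate the standard form [assuming x > 2]: now log(x - 2) + ∫(1/(x + 2)) dx + ∫(1/(x**2 + 4)) dx.
Step 3. Evaluate the standard form [assuming x > -2]: now log(x - 2) + log(x + 2) + ∫(1/(x**2 + 4)) dx.
Step 4. Evaluate the standard form: now log(x - 2) + log(x + 2) + atan(x/2)/2.
Answer: log(x - 2) + log(x + 2) + atan(x/2)/2.


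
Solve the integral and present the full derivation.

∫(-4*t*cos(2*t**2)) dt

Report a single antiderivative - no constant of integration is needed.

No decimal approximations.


Step 1. Substitute u = t**2, turning ∫(-4*t*cos(2*t**2)) dt into ∫(-2*cos(2*u)) du: now ∫(-2*cos(2*u)) du.
Step 2. Evaluate the standard form: now -sin(2*u).
Step 3. Substitute back u = t**2: now -sin(2*t**2).
Answer: -sin(2*t**2).


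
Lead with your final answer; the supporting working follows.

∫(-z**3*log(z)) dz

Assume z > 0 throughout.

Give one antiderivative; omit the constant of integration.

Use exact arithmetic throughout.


The answer is -z**4*log(z)/4 + z**4/16.
Step 1. Integrate ∫(-z**3*log(z)) dz by parts with u = log(z), dv = (-z**3) dz, so v = -z**4/4 [assuming z > 0]: now -z**4*log(z)/4 + ∫(z**3/4) dz.
Step 2. Evaluate the standard form: now -z**4*log(z)/4 + z**4/16.
Answer: -z**4*log(z)/4 + z**4/16.


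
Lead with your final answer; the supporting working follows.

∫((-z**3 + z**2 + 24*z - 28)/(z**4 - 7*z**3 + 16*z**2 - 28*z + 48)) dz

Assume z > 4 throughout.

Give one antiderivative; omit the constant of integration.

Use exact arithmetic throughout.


The answer is log(z - 4) - 2*log(z - 3) - 2*atan(z/2).
Step 1. Decompose ∫((-z**3 + z**2 + 24*z - 28)/(z**4 - 7*z**3 + 16*z**2 - 28*z + 48)) dz by partial fractions, (-z**3 + z**2 + 24*z - 28)/(z**4 - 7*z**3 + 16*z**2 - 28*z + 48) = -4/(z**2 + 4) - 2/(z - 3) + 1/(z - 4): now ∫(1/(z - 4)) dz + ∫(-2/(z - 3)) dz + ∫(-4/(z**2 + 4)) dz.
Step 2. Evaluate the standard form [assuming z > 3]: now -2*log(z - 3) + ∫(1/(z - 4)) dz + ∫(-4/(z**2 + 4)) dz.
Step 3. Evaluate the standard form [assuming z > 4]: now log(z - 4) - 2*log(z - 3) + ∫(-4/(z**2 + 4)) dz.
Step 4. Evaluate the standard form: now log(z - 4) - 2*log(z - 3) - 2*atan(z/2).
Answer: log(z - 4) - 2*log(z - 3) - 2*atan(z/2).


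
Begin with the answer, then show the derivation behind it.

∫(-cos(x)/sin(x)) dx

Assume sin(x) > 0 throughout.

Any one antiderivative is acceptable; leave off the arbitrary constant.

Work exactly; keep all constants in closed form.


The answer is -log(sin(x)).
Step 1. Substitute u = sin(x), turning ∫(-cos(x)/sin(x)) dx into ∫(-1/u) du: now ∫(-1/u) du.
Step 2. Evaluate the standard form [assuming u > 0]: now -log(u).
Step 3. Substitute back u = sin(x): now -log(sin(x)).
Answer: -log(sin(x)).


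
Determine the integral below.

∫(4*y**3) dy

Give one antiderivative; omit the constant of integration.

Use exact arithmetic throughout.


Answer: y**4.


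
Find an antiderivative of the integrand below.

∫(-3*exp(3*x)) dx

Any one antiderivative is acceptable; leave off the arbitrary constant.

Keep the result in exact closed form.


Answer: -exp(3*x).


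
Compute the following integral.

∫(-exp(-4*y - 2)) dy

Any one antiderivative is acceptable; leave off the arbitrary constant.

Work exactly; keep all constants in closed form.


Answer: exp(-4*y - 2)/4.


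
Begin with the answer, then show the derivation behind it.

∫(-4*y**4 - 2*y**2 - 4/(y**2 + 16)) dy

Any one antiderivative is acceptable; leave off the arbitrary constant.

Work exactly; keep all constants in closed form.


The answer is -4*y**5/5 - 2*y**3/3 - atan(y/4).
Step 1. Rewrite: now ∫(-2*y**2) dy + ∫(-4*y**4) dy + ∫(-4/(y**2 + 16)) dy.
Step 2. Evaluate the standard form: now -4*y**5/5 + ∫(-2*y**2) dy + ∫(-4/(y**2 + 16)) dy.
Step 3. Evaluate the standard form: now -4*y**5/5 - atan(y/4) + ∫(-2*y**2) dy.
Step 4. Evaluate the standard form: now -4*y**5/5 - 2*y**3/3 - atan(y/4).
Answer: -4*y**5/5 - 2*y**3/3 - atan(y/4).


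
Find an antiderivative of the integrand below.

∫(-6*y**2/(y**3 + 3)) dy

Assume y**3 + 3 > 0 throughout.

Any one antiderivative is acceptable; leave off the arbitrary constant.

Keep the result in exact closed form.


Answer: -2*log(y**3 + 3).


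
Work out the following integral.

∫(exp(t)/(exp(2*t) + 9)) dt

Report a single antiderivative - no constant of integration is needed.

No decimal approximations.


Answer: atan(exp(t)/3)/3.


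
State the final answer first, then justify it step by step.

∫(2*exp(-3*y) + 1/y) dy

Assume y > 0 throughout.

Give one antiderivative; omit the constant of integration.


The answer is log(y) - 2*exp(-3*y)/3.
Step 1. Rewrite: now ∫(1/y) dy + ∫(2*exp(-3*y)) dy.
Step 2. Evaluate the standard form [assuming y > 0]: now log(y) + ∫(2*exp(-3*y)) dy.
Step 3. Evaluate the standard form: now log(y) - 2*exp(-3*y)/3.
Answer: log(y) - 2*exp(-3*y)/3.


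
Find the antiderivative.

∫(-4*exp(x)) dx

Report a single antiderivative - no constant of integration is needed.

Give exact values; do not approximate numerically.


Answer: -4*exp(x).


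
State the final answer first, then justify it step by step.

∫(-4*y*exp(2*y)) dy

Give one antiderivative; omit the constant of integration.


The answer is -2*y*exp(2*y) + exp(2*y).
Step 1. Integrate ∫(-4*y*exp(2*y)) dy by parts with u = y, dv = (-4*exp(2*y)) dy, so v = -2*exp(2*y): now -2*y*exp(2*y) + ∫(2*exp(2*y)) dy.
Step 2. Evaluate the standard form: now -2*y*exp(2*y) + exp(2*y).
Answer: -2*y*exp(2*y) + exp(2*y).


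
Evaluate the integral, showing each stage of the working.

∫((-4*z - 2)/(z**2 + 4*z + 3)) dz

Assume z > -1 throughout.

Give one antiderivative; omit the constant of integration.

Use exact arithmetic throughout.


Step 1. Decompose ∫((-4*z - 2)/(z**2 + 4*z + 3)) dz by partial fractions, (-4*z - 2)/(z**2 + 4*z + 3) = -5/(z + 3) + 1/(z + 1): now ∫(1/(z + 1)) dz + ∫(-5/(z + 3)) dz.
Step 2. Evaluate the standard form [assuming z > -3]: now -5*log(z + 3) + ∫(1/(z + 1)) dz.
Step 3. Evaluate the standard form [assuming z > -1]: now log(z + 1) - 5*log(z + 3).
Answer: log(z + 1) - 5*log(z + 3).


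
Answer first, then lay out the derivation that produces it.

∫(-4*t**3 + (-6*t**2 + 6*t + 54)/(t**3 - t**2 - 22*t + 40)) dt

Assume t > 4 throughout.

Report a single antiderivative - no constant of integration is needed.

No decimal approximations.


The answer is -t**4 - log(t - 4) - 3*log(t - 2) - 2*log(t + 5).
Step 1. Rewrite: now ∫(-4*t**3) dt + ∫((-6*t**2 + 6*t + 54)/(t**3 - t**2 - 22*t + 40)) dt.
Step 2. Decompose ∫((-6*t**2 + 6*t + 54)/(t**3 - t**2 - 22*t + 40)) dt by partial fractions, (-6*t**2 + 6*t + 54)/(t**3 - t**2 - 22*t + 40) = -2/(t + 5) - 3/(t - 2) - 1/(t - 4): now ∫(-4*t**3) dt + ∫(-1/(t - 4)) dt + ∫(-3/(t - 2)) dt + ∫(-2/(t + 5)) dt.
Step 3. Evaluate the standard form [assuming t > 4]: now -log(t - 4) + ∫(-4*t**3) dt + ∫(-3/(t - 2)) dt + ∫(-2/(t + 5)) dt.
Step 4. Evaluate the standard form [assuming t > -5]: now -log(t - 4) - 2*log(t + 5) + ∫(-4*t**3) dt + ∫(-3/(t - 2)) dt.
Step 5. Evaluate the standard form [assuming t > 2]: now -log(t - 4) - 3*log(t - 2) - 2*log(t + 5) + ∫(-4*t**3) dt.
Step 6. Evaluate the standard form: now -t**4 - log(t - 4) - 3*log(t - 2) - 2*log(t + 5).
Answer: -t**4 - log(t - 4) - 3*log(t - 2) - 2*log(t + 5).


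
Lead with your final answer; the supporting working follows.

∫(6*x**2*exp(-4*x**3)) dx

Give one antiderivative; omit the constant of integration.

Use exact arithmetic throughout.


The answer is -exp(-4*x**3)/2.
Step 1. Substitute u = x**3, turning ∫(6*x**2*exp(-4*x**3)) dx into ∫(2*exp(-4*u)) du: now ∫(2*exp(-4*u)) du.
Step 2. Evaluate the standard form: now -exp(-4*u)/2.
Step 3. Substitute back u = x**3: now -exp(-4*x**3)/2.
Answer: -exp(-4*x**3)/2.


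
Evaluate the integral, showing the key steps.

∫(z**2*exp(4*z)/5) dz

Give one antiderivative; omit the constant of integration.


Step 1. Integrate ∫(z**2*exp(4*z)/5) dz by parts with u = z**2, dv = (exp(4*z)/5) dz, so v = exp(4*z)/20: now z**2*exp(4*z)/20 + ∫(-z*exp(4*z)/10) dz.
Step 2. Integrate ∫(-z*exp(4*z)/10) dz by parts with u = z, dv = (-exp(4*z)/10) dz, so v = -exp(4*z)/40: now z**2*exp(4*z)/20 - z*exp(4*z)/40 + ∫(exp(4*z)/40) dz.
Step 3. Evaluate the standard form: now z**2*exp(4*z)/20 - z*exp(4*z)/40 + exp(4*z)/160.
Answer: z**2*exp(4*z)/20 - z*exp(4*z)/40 + exp(4*z)/160.


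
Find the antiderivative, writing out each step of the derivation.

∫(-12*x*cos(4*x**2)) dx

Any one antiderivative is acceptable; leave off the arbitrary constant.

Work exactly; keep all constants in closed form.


Step 1. Substitute u = x**2, turning ∫(-12*x*cos(4*x**2)) dx into ∫(-6*cos(4*u)) du: now ∫(-6*cos(4*u)) du.
Step 2. Evaluate the standard form: now -3*sin(4*u)/2.
Step 3. Substitute back u = x**2: now -3*sin(4*x**2)/2.
Answer: -3*sin(4*x**2)/2.


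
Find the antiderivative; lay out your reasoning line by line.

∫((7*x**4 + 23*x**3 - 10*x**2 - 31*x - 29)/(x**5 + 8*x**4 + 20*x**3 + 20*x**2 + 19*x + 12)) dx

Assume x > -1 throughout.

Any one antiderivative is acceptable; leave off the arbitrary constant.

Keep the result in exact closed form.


Step 1. Decompose ∫((7*x**4 + 23*x**3 - 10*x**2 - 31*x - 29)/(x**5 + 8*x**4 + 20*x**3 + 20*x**2 + 19*x + 12)) dx by partial fractions, (7*x**4 + 23*x**3 - 10*x**2 - 31*x - 29)/(x**5 + 8*x**4 + 20*x**3 + 20*x**2 + 19*x + 12) = -3/(x**2 + 1) + 5/(x + 4) + 4/(x + 3) - 2/(x + 1): now ∫(-2/(x + 1)) dx + ∫(4/(x + 3)) dx + ∫(5/(x + 4)) dx + ∫(-3/(x**2 + 1)) dx.
Step 2. Evaluate the standard form [assuming x > -4]: now 5*log(x + 4) + ∫(-2/(x + 1)) dx + ∫(4/(x + 3)) dx + ∫(-3/(x**2 + 1)) dx.
Step 3. Evaluate the standard form [assuming x > -1]: now -2*log(x + 1) + 5*log(x + 4) + ∫(4/(x + 3)) dx + ∫(-3/(x**2 + 1)) dx.
Step 4. Evaluate the standard form [assuming x > -3]: now -2*log(x + 1) + 4*log(x + 3) + 5*log(x + 4) + ∫(-3/(x**2 + 1)) dx.
Step 5. Evaluate the standard form: now -2*log(x + 1) + 4*log(x + 3) + 5*log(x + 4) - 3*atan(x).
Answer: -2*log(x + 1) + 4*log(x + 3) + 5*log(x + 4) - 3*atan(x).


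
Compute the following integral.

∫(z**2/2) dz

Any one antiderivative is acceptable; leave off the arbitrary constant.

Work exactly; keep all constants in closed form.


Answer: z**3/6.


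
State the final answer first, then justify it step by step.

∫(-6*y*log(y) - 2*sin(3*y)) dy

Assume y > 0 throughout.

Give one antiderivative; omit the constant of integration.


The answer is -3*y**2*log(y) + 3*y**2/2 + 2*cos(3*y)/3.
Step 1. Rewrite: now ∫(-6*y*log(y)) dy + ∫(-2*sin(3*y)) dy.
Step 2. Evaluate the standard form: now 2*cos(3*y)/3 + ∫(-6*y*log(y)) dy.
Step 3. Integrate ∫(-6*y*log(y)) dy by parts with u = log(y), dv = (-6*y) dy, so v = -3*y**2 [assuming y > 0]: now -3*y**2*log(y) + 2*cos(3*y)/3 + ∫(3*y) dy.
Step 4. Evaluate the standard form: now -3*y**2*log(y) + 3*y**2/2 + 2*cos(3*y)/3.
Answer: -3*y**2*log(y) + 3*y**2/2 + 2*cos(3*y)/3.


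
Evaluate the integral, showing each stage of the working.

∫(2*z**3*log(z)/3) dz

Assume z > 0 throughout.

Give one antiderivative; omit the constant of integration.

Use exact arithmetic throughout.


Step 1. Integrate ∫(2*z**3*log(z)/3) dz by parts with u = log(z), dv = (2*z**3/3) dz, so v = z**4/6 [assuming z > 0]: now z**4*log(z)/6 + ∫(-z**3/6) dz.
Step 2. Evaluate the standard form: now z**4*log(z)/6 - z**4/24.
Answer: z**4*log(z)/6 - z**4/24.


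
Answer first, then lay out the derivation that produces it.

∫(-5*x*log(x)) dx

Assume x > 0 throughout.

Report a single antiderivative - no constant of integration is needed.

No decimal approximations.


The answer is -5*x**2*log(x)/2 + 5*x**2/4.
Step 1. Integrate ∫(-5*x*log(x)) dx by parts with u = log(x), dv = (-5*x) dx, so v = -5*x**2/2 [assuming x > 0]: now -5*x**2*log(x)/2 + ∫(5*x/2) dx.
Step 2. Evaluate the standard form: now -5*x**2*log(x)/2 + 5*x**2/4.
Answer: -5*x**2*log(x)/2 + 5*x**2/4.


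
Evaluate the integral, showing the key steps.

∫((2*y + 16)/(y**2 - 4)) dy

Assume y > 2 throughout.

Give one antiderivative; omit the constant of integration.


Step 1. Decompose ∫((2*y + 16)/(y**2 - 4)) dy by partial fractions, (2*y + 16)/(y**2 - 4) = -3/(y + 2) + 5/(y - 2): now ∫(5/(y - 2)) dy + ∫(-3/(y + 2)) dy.
Step 2. Evaluate the standard form [assuming y > 2]: now 5*log(y - 2) + ∫(-3/(y + 2)) dy.
Step 3. Evaluate the standard form [assuming y > -2]: now 5*log(y - 2) - 3*log(y + 2).
Answer: 5*log(y - 2) - 3*log(y + 2).


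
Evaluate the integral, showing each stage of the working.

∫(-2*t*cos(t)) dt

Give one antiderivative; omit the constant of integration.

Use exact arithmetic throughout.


Step 1. Integrate ∫(-2*t*cos(t)) dt by parts with u = t, dv = (-2*cos(t)) dt, so v = -2*sin(t): now -2*t*sin(t) + ∫(2*sin(t)) dt.
Step 2. Evaluate the standard form: now -2*t*sin(t) - 2*cos(t).
Answer: -2*t*sin(t) - 2*cos(t).


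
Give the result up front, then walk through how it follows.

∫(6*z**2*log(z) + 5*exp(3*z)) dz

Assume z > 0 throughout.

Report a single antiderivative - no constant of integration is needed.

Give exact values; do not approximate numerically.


The answer is 2*z**3*log(z) - 2*z**3/3 + 5*exp(3*z)/3.
Step 1. Rewrite: now ∫(6*z**2*log(z)) dz + ∫(5*exp(3*z)) dz.
Step 2. Integrate ∫(6*z**2*log(z)) dz by parts with u = log(z), dv = (6*z**2) dz, so v = 2*z**3 [assuming z > 0]: now 2*z**3*log(z) + ∫(-2*z**2) dz + ∫(5*exp(3*z)) dz.
Step 3. Evaluate the standard form: now 2*z**3*log(z) - 2*z**3/3 + ∫(5*exp(3*z)) dz.
Step 4. Evaluate the standard form: now 2*z**3*log(z) - 2*z**3/3 + 5*exp(3*z)/3.
Answer: 2*z**3*log(z) - 2*z**3/3 + 5*exp(3*z)/3.


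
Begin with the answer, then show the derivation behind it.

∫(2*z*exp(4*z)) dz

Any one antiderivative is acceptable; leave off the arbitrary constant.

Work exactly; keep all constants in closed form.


The answer is z*exp(4*z)/2 - exp(4*z)/8.
Step 1. Integrate ∫(2*z*exp(4*z)) dz by parts with u = z, dv = (2*exp(4*z)) dz, so v = exp(4*z)/2: now z*exp(4*z)/2 + ∫(-exp(4*z)/2) dz.
Step 2. Evaluate the standard form: now z*exp(4*z)/2 - exp(4*z)/8.
Answer: z*exp(4*z)/2 - exp(4*z)/8.


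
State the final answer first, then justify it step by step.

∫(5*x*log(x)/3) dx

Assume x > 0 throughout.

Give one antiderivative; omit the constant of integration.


The answer is 5*x**2*log(x)/6 - 5*x**2/12.
Step 1. Integrate ∫(5*x*log(x)/3) dx by parts with u = log(x), dv = (5*x/3) dx, so v = 5*x**2/6 [assuming x > 0]: now 5*x**2*log(x)/6 + ∫(-5*x/6) dx.
Step 2. Evaluate the standard form: now 5*x**2*log(x)/6 - 5*x**2/12.
Answer: 5*x**2*log(x)/6 - 5*x**2/12.


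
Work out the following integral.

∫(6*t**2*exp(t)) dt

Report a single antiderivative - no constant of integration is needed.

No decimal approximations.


Answer: 6*t**2*exp(t) - 12*t*exp(t) + 12*exp(t).


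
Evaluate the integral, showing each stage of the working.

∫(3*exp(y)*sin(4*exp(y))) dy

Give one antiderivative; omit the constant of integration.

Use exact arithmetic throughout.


Step 1. Substitute u = exp(y), turning ∫(3*exp(y)*sin(4*exp(y))) dy into ∫(3*sin(4*u)) du: now ∫(3*sin(4*u)) du.
Step 2. Evaluate the standard form: now -3*cos(4*u)/4.
Step 3. Substitute back u = exp(y): now -3*cos(4*exp(y))/4.
Answer: -3*cos(4*exp(y))/4.


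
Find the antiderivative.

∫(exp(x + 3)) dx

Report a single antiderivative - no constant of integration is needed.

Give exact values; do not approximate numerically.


Answer: exp(x + 3).


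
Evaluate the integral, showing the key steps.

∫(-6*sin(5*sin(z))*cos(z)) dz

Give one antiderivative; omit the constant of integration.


Step 1. Substitute u = sin(z), turning ∫(-6*sin(5*sin(z))*cos(z)) dz into ∫(-6*sin(5*u)) du: now ∫(-6*sin(5*u)) du.
Step 2. Evaluate the standard form: now 6*cos(5*u)/5.
Step 3. Substitute back u = sin(z): now 6*cos(5*sin(z))/5.
Answer: 6*cos(5*sin(z))/5.


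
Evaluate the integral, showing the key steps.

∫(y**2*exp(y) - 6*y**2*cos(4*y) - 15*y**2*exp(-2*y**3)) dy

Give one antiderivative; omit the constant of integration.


Step 1. Rewrite: now ∫(y**2*exp(y)) dy + ∫(-15*y**2*exp(-2*y**3)) dy + ∫(-6*y**2*cos(4*y)) dy.
Step 2. Integrate ∫(y**2*exp(y)) dy by parts with u = y**2, dv = (exp(y)) dy, so v = exp(y): now y**2*exp(y) + ∫(-2*y*exp(y)) dy + ∫(-15*y**2*exp(-2*y**3)) dy + ∫(-6*y**2*cos(4*y)) dy.
Step 3. Integrate ∫(-2*y*exp(y)) dy by parts with u = y, dv = (-2*exp(y)) dy, so v = -2*exp(y): now y**2*exp(y) - 2*y*exp(y) + ∫(-15*y**2*exp(-2*y**3)) dy + ∫(-6*y**2*cos(4*y)) dy + ∫(2*exp(y)) dy.
Step 4. Evaluate the standard form: now y**2*exp(y) - 2*y*exp(y) + 2*exp(y) + ∫(-15*y**2*exp(-2*y**3)) dy + ∫(-6*y**2*cos(4*y)) dy.
Step 5. Integrate ∫(-6*y**2*cos(4*y)) dy by parts with u = y**2, dv = (-6*cos(4*y)) dy, so v = -3*sin(4*y)/2: now y**2*exp(y) - 3*y**2*sin(4*y)/2 - 2*y*exp(y) + 2*exp(y) + ∫(3*y*sin(4*y)) dy + ∫(-15*y**2*exp(-2*y**3)) dy.
Step 6. Integrate ∫(3*y*sin(4*y)) dy by parts with u = y, dv = (3*sin(4*y)) dy, so v = -3*cos(4*y)/4: now y**2*exp(y) - 3*y**2*sin(4*y)/2 - 2*y*exp(y) - 3*y*cos(4*y)/4 + 2*exp(y) + ∫(-15*y**2*exp(-2*y**3)) dy + ∫(3*cos(4*y)/4) dy.
Step 7. Evaluate the standard form: now y**2*exp(y) - 3*y**2*sin(4*y)/2 - 2*y*exp(y) - 3*y*cos(4*y)/4 + 2*exp(y) + 3*sin(4*y)/16 + ∫(-15*y**2*exp(-2*y**3)) dy.
Step 8. Substitute u = y**3, turning ∫(-15*y**2*exp(-2*y**3)) dy into ∫(-5*exp(-2*u)) du: now y**2*exp(y) - 3*y**2*sin(4*y)/2 - 2*y*exp(y) - 3*y*cos(4*y)/4 + 2*exp(y) + 3*sin(4*y)/16 + ∫(-5*exp(-2*u)) du.
Step 9. Evaluate the standard form: now y**2*exp(y) - 3*y**2*sin(4*y)/2 - 2*y*exp(y) - 3*y*cos(4*y)/4 + 2*exp(y) + 3*sin(4*y)/16 + 5*exp(-2*u)/2.
Step 10. Substitute back u = y**3: now y**2*exp(y) - 3*y**2*sin(4*y)/2 - 2*y*exp(y) - 3*y*cos(4*y)/4 + 2*exp(y) + 3*sin(4*y)/16 + 5*exp(-2*y**3)/2.
Answer: y**2*exp(y) - 3*y**2*sin(4*y)/2 - 2*y*exp(y) - 3*y*cos(4*y)/4 + 2*exp(y) + 3*sin(4*y)/16 + 5*exp(-2*y**3)/2.


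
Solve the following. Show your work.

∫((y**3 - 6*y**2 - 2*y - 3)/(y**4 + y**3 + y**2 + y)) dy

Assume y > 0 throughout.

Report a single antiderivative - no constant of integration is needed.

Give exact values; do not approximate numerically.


Step 1. Decompose ∫((y**3 - 6*y**2 - 2*y - 3)/(y**4 + y**3 + y**2 + y)) dy by partial fractions, (y**3 - 6*y**2 - 2*y - 3)/(y**4 + y**3 + y**2 + y) = -3/(y**2 + 1) + 4/(y + 1) - 3/y: now ∫(-3/y) dy + ∫(4/(y + 1)) dy + ∫(-3/(y**2 + 1)) dy.
Step 2. Evaluate the standard form [assuming y > -1]: now 4*log(y + 1) + ∫(-3/y) dy + ∫(-3/(y**2 + 1)) dy.
Step 3. Evaluate the standard form [assuming y > 0]: now -3*log(y) + 4*log(y + 1) + ∫(-3/(y**2 + 1)) dy.
Step 4. Evaluate the standard form: now -3*log(y) + 4*log(y + 1) - 3*atan(y).
Answer: -3*log(y) + 4*log(y + 1) - 3*atan(y).


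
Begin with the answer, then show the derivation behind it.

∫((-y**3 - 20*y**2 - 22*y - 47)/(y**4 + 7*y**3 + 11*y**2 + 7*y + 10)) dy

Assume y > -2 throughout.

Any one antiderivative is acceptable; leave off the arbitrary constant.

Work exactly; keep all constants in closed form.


The answer is -5*log(y + 2) + 4*log(y + 5) - 3*atan(y).
Step 1. Decompose ∫((-y**3 - 20*y**2 - 22*y - 47)/(y**4 + 7*y**3 + 11*y**2 + 7*y + 10)) dy by partial fractions, (-y**3 - 20*y**2 - 22*y - 47)/(y**4 + 7*y**3 + 11*y**2 + 7*y + 10) = -3/(y**2 + 1) + 4/(y + 5) - 5/(y + 2): now ∫(-5/(y + 2)) dy + ∫(4/(y + 5)) dy + ∫(-3/(y**2 + 1)) dy.
Step 2. Evaluate the standard form [assuming y > -2]: now -5*log(y + 2) + ∫(4/(y + 5)) dy + ∫(-3/(y**2 + 1)) dy.
Step 3. Evaluate the standard form [assuming y > -5]: now -5*log(y + 2) + 4*log(y + 5) + ∫(-3/(y**2 + 1)) dy.
Step 4. Evaluate the standard form: now -5*log(y + 2) + 4*log(y + 5) - 3*atan(y).
Answer: -5*log(y + 2) + 4*log(y + 5) - 3*atan(y).


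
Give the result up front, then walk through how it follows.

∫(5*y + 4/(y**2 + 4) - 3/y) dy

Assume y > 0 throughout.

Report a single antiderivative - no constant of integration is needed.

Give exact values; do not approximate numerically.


The answer is 5*y**2/2 - 3*log(y) + 2*atan(y/2).
Step 1. Rewrite: now ∫(-3/y) dy + ∫(5*y) dy + ∫(4/(y**2 + 4)) dy.
Step 2. Evaluate the standard form [assuming y > 0]: now -3*log(y) + ∫(5*y) dy + ∫(4/(y**2 + 4)) dy.
Step 3. Evaluate the standard form: now -3*log(y) + 2*atan(y/2) + ∫(5*y) dy.
Step 4. Evaluate the standard form: now 5*y**2/2 - 3*log(y) + 2*atan(y/2).
Answer: 5*y**2/2 - 3*log(y) + 2*atan(y/2).


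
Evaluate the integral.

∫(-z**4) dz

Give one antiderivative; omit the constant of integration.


Answer: -z**5/5.


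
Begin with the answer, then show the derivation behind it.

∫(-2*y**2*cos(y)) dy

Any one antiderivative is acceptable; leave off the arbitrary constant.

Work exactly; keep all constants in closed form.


The answer is -2*y**2*sin(y) - 4*y*cos(y) + 4*sin(y).
Step 1. Integrate ∫(-2*y**2*cos(y)) dy by parts with u = y**2, dv = (-2*cos(y)) dy, so v = -2*sin(y): now -2*y**2*sin(y) + ∫(4*y*sin(y)) dy.
Step 2. Integrate ∫(4*y*sin(y)) dy by parts with u = y, dv = (4*sin(y)) dy, so v = -4*cos(y): now -2*y**2*sin(y) - 4*y*cos(y) + ∫(4*cos(y)) dy.
Step 3. Evaluate the standard form: now -2*y**2*sin(y) - 4*y*cos(y) + 4*sin(y).
Answer: -2*y**2*sin(y) - 4*y*cos(y) + 4*sin(y).


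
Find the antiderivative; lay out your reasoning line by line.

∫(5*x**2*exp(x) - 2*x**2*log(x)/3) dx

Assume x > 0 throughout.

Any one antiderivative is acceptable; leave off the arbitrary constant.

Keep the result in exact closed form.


Step 1. Rewrite: now ∫(5*x**2*exp(x)) dx + ∫(-2*x**2*log(x)/3) dx.
Step 2. Integrate ∫(5*x**2*exp(x)) dx by parts with u = x**2, dv = (5*exp(x)) dx, so v = 5*exp(x): now 5*x**2*exp(x) + ∫(-10*x*exp(x)) dx + ∫(-2*x**2*log(x)/3) dx.
Step 3. Integrate ∫(-10*x*exp(x)) dx by parts with u = x, dv = (-10*exp(x)) dx, so v = -10*exp(x): now 5*x**2*exp(x) - 10*x*exp(x) + ∫(-2*x**2*log(x)/3) dx + ∫(10*exp(x)) dx.
Step 4. Evaluate the standard form: now 5*x**2*exp(x) - 10*x*exp(x) + 10*exp(x) + ∫(-2*x**2*log(x)/3) dx.
Step 5. Integrate ∫(-2*x**2*log(x)/3) dx by parts with u = log(x), dv = (-2*x**2/3) dx, so v = -2*x**3/9 [assuming x > 0]: now -2*x**3*log(x)/9 + 5*x**2*exp(x) - 10*x*exp(x) + 10*exp(x) + ∫(2*x**2/9) dx.
Step 6. Evaluate the standard form: now -2*x**3*log(x)/9 + 2*x**3/27 + 5*x**2*exp(x) - 10*x*exp(x) + 10*exp(x).
Answer: -2*x**3*log(x)/9 + 2*x**3/27 + 5*x**2*exp(x) - 10*x*exp(x) + 10*exp(x).
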